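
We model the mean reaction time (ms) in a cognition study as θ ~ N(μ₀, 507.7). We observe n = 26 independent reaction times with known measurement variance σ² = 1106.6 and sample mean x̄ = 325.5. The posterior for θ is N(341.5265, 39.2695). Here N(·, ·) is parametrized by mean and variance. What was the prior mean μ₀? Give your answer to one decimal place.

With known observation variance, the Normal–Normal posterior has precision τ_n = τ₀ + n/σ² and mean μ_n = (τ₀μ₀ + (n/σ²)x̄)/τ_n.
Here τ₀ = 1/507.7 = 0.001970 and τ_data = 26/1106.6 = 0.023495, so τ_n = 0.025465.
Rearranging for μ₀: μ₀ = (μ_n·τ_n − τ_data·x̄)/τ₀ = (341.5265·0.025465 − 0.023495·325.5) / 0.001970 = 1.049350/0.001970 ≈ 532.7.

μ₀ = 532.7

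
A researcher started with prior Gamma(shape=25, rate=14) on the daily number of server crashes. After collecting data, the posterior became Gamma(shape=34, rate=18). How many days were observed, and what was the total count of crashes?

n = 4 days with total 9 crashes

Gamma–Poisson conjugacy: posterior shape = α + Σxᵢ, posterior rate = β + n.
Matching: Σxᵢ = 34 − 25 = 9 and n = 18 − 14 = 4.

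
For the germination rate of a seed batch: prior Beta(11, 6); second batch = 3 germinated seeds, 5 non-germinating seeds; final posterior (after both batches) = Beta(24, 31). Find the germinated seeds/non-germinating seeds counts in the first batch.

Sequential conjugate updates are equivalent to a single update on the pooled data, so total successes = posterior α − prior α and total failures = posterior β − prior β.
Total across both batches: 24−11=13 germinated seeds, 31−6=25 non-germinating seeds.
Subtract the second batch: 13−3=10 germinated seeds and 25−5=20 non-germinating seeds.

10 germinated seeds and 20 non-germinating seeds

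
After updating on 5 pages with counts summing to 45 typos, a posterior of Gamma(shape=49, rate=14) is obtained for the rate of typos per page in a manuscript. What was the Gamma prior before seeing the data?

Gamma(shape=4, rate=9)

A Gamma(α, β) prior (rate parametrization) on a Poisson rate with n observations summing to S gives posterior Gamma(α+S, β+n).
So α = 49 − 45 = 4 and β = 14 − 5 = 9.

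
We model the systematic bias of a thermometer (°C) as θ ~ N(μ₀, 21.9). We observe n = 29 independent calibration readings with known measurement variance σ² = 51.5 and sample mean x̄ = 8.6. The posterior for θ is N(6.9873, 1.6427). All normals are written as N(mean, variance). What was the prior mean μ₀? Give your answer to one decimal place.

μ₀ = -12.9

With known observation variance, the Normal–Normal posterior has precision τ_n = τ₀ + n/σ² and mean μ_n = (τ₀μ₀ + (n/σ²)x̄)/τ_n.
Here τ₀ = 1/21.9 = 0.045662 and τ_data = 29/51.5 = 0.563107, so τ_n = 0.608769.
Rearranging for μ₀: μ₀ = (μ_n·τ_n − τ_data·x̄)/τ₀ = (6.9873·0.608769 − 0.563107·8.6) / 0.045662 = -0.589069/0.045662 ≈ -12.9.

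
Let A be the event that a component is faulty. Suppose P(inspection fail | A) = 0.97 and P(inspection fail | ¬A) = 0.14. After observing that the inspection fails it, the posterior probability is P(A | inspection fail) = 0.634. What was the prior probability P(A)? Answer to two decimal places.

P(A) = 0.20

In odds form, posterior odds = prior odds × likelihood ratio, so prior odds = posterior odds ÷ LR.
Posterior odds = 0.634/(1−0.634) = 1.7322. LR = 0.97/0.14 = 6.9286.
Prior odds = 1.7322/6.9286 = 0.2500, so P(A) = 0.2500/(1+0.2500) ≈ 0.20.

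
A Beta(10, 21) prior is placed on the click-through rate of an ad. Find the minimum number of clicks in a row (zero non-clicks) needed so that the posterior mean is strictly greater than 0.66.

After k clicks and 0 non-clicks the posterior is Beta(10+k, 21), with mean (10+k)/(10+21+k).
Set (10+k)/(31+k) > 0.66 and solve: k > (0.66·31 − 10)/(1 − 0.66) = 30.765.
The smallest integer exceeding 30.765 is 31, and checking k=31: (41)/(62) = 0.6613 > 0.66.

k = 31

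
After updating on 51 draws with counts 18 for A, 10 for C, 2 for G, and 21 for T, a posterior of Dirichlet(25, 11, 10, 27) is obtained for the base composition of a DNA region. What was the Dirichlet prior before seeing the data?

For a Dirichlet(α) prior with multinomial counts c, the posterior is Dirichlet(α + c) componentwise.
Subtract each count from the matching posterior parameter: 25−18=7, 11−10=1, 10−2=8, 27−21=6.

Dirichlet(7, 1, 8, 6)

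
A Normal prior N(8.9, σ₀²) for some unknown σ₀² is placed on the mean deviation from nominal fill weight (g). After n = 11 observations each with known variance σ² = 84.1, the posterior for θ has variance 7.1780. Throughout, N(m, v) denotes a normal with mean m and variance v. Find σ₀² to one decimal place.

Posterior precision equals prior precision plus data precision: 1/σ_n² = 1/σ₀² + n/σ².
So 1/σ₀² = 1/7.1780 − 11/84.1 = 0.139315 − 0.130797 = 0.008518.
Hence σ₀² = 1/0.008518 ≈ 117.4.

σ₀² = 117.4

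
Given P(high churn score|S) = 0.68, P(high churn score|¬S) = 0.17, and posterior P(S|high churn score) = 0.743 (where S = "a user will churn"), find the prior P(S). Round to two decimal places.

In odds form, posterior odds = prior odds × likelihood ratio, so prior odds = posterior odds ÷ LR.
Posterior odds = 0.743/(1−0.743) = 2.8911. LR = 0.68/0.17 = 4.0000.
Prior odds = 2.8911/4.0000 = 0.7228, so P(S) = 0.7228/(1+0.7228) ≈ 0.42.

P(S) = 0.42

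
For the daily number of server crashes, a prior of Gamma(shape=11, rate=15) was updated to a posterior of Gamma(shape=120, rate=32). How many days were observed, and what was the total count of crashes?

Gamma–Poisson conjugacy: posterior shape = α + Σxᵢ, posterior rate = β + n.
Matching: Σxᵢ = 120 − 11 = 109 and n = 32 − 15 = 17.

n = 17 days with total 109 crashes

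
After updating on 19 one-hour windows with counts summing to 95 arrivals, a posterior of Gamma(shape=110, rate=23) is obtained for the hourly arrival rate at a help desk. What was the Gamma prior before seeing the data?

Gamma(shape=15, rate=4)

Gamma–Poisson conjugacy: posterior shape = α + Σxᵢ, posterior rate = β + n.
So α = 110 − 95 = 15 and β = 23 − 19 = 4.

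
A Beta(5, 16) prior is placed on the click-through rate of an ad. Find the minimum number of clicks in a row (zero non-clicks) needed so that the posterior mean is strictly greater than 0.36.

After k clicks and 0 non-clicks the posterior is Beta(5+k, 16), with mean (5+k)/(5+16+k).
Set (5+k)/(21+k) > 0.36 and solve: k > (0.36·21 − 5)/(1 − 0.36) = 4.000.
The smallest integer exceeding 4.000 is 5, and checking k=5: (10)/(26) = 0.3846 > 0.36.

k = 5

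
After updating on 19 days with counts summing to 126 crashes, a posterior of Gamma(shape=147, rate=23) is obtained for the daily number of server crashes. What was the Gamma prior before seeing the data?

Gamma(shape=21, rate=4)

Gamma–Poisson conjugacy: posterior shape = α + Σxᵢ, posterior rate = β + n.
So α = 147 − 126 = 21 and β = 23 − 19 = 4.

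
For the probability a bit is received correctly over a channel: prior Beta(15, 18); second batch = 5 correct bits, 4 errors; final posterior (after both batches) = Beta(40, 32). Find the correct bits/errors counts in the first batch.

20 correct bits and 10 errors

Sequential conjugate updates are equivalent to a single update on the pooled data, so total successes = posterior α − prior α and total failures = posterior β − prior β.
Total across both batches: 40−15=25 correct bits, 32−18=14 errors.
Subtract the second batch: 25−5=20 correct bits and 14−4=10 errors.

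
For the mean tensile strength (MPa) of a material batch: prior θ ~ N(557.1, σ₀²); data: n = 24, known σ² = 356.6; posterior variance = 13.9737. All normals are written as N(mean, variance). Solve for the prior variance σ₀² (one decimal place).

For the Normal–Normal model with known σ², precisions add: τ_n = τ₀ + n/σ².
So 1/σ₀² = 1/13.9737 − 24/356.6 = 0.071563 − 0.067302 = 0.004261.
Hence σ₀² = 1/0.004261 ≈ 234.7.

σ₀² = 234.7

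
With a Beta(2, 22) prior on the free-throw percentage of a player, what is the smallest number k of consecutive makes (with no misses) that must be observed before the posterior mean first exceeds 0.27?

After k makes and 0 misses the posterior is Beta(2+k, 22), with mean (2+k)/(2+22+k).
Set (2+k)/(24+k) > 0.27 and solve: k > (0.27·24 − 2)/(1 − 0.27) = 6.137.
The smallest integer exceeding 6.137 is 7.

k = 7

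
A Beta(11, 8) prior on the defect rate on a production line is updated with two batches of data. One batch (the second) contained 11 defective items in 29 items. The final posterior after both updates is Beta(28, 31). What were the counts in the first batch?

6 defective items and 5 good items

Sequential conjugate updates are equivalent to a single update on the pooled data, so total successes = posterior α − prior α and total failures = posterior β − prior β.
Total across both batches: 28−11=17 defective items, 31−8=23 good items.
Subtract the second batch: 17−11=6 defective items and 23−18=5 good items.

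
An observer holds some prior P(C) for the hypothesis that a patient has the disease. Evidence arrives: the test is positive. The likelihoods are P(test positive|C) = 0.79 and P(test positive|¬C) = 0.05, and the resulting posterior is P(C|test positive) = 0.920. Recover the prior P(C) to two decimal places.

P(C) = 0.42

Bayes' rule in odds form gives O(C|E) = O(C)·[P(E|C)/P(E|¬C)], hence O(C) = O(C|E)/LR.
Posterior odds = 0.920/(1−0.920) = 11.5000. LR = 0.79/0.05 = 15.8000.
Prior odds = 11.5000/15.8000 = 0.7278, so P(C) = 0.7278/(1+0.7278) ≈ 0.42.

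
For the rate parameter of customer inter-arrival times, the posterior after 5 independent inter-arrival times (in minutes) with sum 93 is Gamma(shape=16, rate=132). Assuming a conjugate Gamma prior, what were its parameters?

Gamma(shape=11, rate=39)

Gamma–exponential conjugacy: posterior shape = α + n, posterior rate = β + Σtᵢ.
So α = 16 − 5 = 11 and β = 132 − 93 = 39.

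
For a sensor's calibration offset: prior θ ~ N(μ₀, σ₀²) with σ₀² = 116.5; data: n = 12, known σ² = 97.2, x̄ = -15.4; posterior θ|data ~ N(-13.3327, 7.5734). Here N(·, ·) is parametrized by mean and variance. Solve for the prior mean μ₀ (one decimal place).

μ₀ = 16.4

With known observation variance, the Normal–Normal posterior has precision τ_n = τ₀ + n/σ² and mean μ_n = (τ₀μ₀ + (n/σ²)x̄)/τ_n.
Here τ₀ = 1/116.5 = 0.008584 and τ_data = 12/97.2 = 0.123457, so τ_n = 0.132041.
Rearranging for μ₀: μ₀ = (μ_n·τ_n − τ_data·x̄)/τ₀ = (-13.3327·0.132041 − 0.123457·-15.4) / 0.008584 = 0.140775/0.008584 ≈ 16.4.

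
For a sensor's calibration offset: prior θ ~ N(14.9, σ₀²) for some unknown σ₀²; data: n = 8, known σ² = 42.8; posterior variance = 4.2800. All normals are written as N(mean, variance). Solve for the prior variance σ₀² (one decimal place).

For the Normal–Normal model with known σ², precisions add: τ_n = τ₀ + n/σ².
So 1/σ₀² = 1/4.2800 − 8/42.8 = 0.233645 − 0.186916 = 0.046729.
Hence σ₀² = 1/0.046729 ≈ 21.4.

σ₀² = 21.4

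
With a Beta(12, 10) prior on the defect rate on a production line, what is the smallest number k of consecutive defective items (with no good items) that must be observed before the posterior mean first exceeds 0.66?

k = 8

After k defective items and 0 good items the posterior is Beta(12+k, 10), with mean (12+k)/(12+10+k).
Set (12+k)/(22+k) > 0.66 and solve: k > (0.66·22 − 12)/(1 − 0.66) = 7.412.
The smallest integer exceeding 7.412 is 8, and checking k=8: (20)/(30) = 0.6667 > 0.66.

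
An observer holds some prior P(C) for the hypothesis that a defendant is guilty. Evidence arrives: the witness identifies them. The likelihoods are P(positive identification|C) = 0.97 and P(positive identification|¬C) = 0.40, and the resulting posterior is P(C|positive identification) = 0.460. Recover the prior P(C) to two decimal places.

Bayes' rule in odds form gives O(C|E) = O(C)·[P(E|C)/P(E|¬C)], hence O(C) = O(C|E)/LR.
Posterior odds = 0.460/(1−0.460) = 0.8519. LR = 0.97/0.40 = 2.4250.
Prior odds = 0.8519/2.4250 = 0.3513, so P(C) = 0.3513/(1+0.3513) ≈ 0.26.

P(C) = 0.26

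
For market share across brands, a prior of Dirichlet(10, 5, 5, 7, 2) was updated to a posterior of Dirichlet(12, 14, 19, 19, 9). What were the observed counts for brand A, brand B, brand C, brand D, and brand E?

counts (2, 9, 14, 12, 7)

For a Dirichlet(α) prior with multinomial counts c, the posterior is Dirichlet(α + c) componentwise.
Counts are posterior − prior componentwise: 12−10=2, 14−5=9, 19−5=14, 19−7=12, 9−2=7.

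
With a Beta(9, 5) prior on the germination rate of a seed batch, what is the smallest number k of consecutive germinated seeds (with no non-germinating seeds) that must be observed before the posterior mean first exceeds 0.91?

k = 42

After k germinated seeds and 0 non-germinating seeds the posterior is Beta(9+k, 5), with mean (9+k)/(9+5+k).
Set (9+k)/(14+k) > 0.91 and solve: k > (0.91·14 − 9)/(1 − 0.91) = 41.556.
The smallest integer exceeding 41.556 is 42, and checking k=42: (51)/(56) = 0.9107 > 0.91.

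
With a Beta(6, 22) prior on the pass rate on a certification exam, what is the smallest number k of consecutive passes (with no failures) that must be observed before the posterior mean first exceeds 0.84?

k = 110

After k passes and 0 failures the posterior is Beta(6+k, 22), with mean (6+k)/(6+22+k).
Set (6+k)/(28+k) > 0.84 and solve: k > (0.84·28 − 6)/(1 − 0.84) = 109.500.
The smallest integer exceeding 109.500 is 110.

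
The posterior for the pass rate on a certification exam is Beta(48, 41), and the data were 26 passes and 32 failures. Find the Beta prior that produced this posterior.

Beta(22, 9)

A Beta(α, β) prior with s successes and f failures in binomial data gives a Beta(α+s, β+f) posterior.
So α = 48 − 26 = 22 and β = 41 − 32 = 9.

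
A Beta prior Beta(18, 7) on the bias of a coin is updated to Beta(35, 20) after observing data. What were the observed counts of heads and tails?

A Beta(α, β) prior with s successes and f failures in binomial data gives a Beta(α+s, β+f) posterior.
Match parameters: s=35−18=17, f=20−7=13.

17 heads and 13 tails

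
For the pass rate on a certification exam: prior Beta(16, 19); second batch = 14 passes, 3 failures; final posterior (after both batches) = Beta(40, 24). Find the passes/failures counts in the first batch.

10 passes and 2 failures

Sequential conjugate updates are equivalent to a single update on the pooled data, so total successes = posterior α − prior α and total failures = posterior β − prior β.
Total across both batches: 40−16=24 passes, 24−19=5 failures.
Subtract the second batch: 24−14=10 passes and 5−3=2 failures.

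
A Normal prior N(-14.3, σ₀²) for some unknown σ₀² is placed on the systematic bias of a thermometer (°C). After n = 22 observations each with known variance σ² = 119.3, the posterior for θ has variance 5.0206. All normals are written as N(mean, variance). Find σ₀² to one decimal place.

σ₀² = 67.7

For the Normal–Normal model with known σ², precisions add: τ_n = τ₀ + n/σ².
So 1/σ₀² = 1/5.0206 − 22/119.3 = 0.199179 − 0.184409 = 0.014770.
Hence σ₀² = 1/0.014770 ≈ 67.7.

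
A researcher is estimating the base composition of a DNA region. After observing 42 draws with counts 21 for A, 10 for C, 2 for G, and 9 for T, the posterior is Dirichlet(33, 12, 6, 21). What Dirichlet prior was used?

Dirichlet(12, 2, 4, 12)

For a Dirichlet(α) prior with multinomial counts c, the posterior is Dirichlet(α + c) componentwise.
Subtract each count from the matching posterior parameter: 33−21=12, 12−10=2, 6−2=4, 21−9=12.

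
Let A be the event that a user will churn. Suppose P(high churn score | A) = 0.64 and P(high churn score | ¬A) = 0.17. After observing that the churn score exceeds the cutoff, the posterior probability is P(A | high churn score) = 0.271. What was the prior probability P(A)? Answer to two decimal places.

In odds form, posterior odds = prior odds × likelihood ratio, so prior odds = posterior odds ÷ LR.
Posterior odds = 0.271/(1−0.271) = 0.3717. LR = 0.64/0.17 = 3.7647.
Prior odds = 0.3717/3.7647 = 0.0987, so P(A) = 0.0987/(1+0.0987) ≈ 0.09.

P(A) = 0.09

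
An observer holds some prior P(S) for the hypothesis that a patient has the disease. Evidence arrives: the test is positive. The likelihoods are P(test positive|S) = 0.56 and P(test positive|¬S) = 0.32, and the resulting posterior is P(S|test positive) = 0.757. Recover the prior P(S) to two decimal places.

P(S) = 0.64

In odds form, posterior odds = prior odds × likelihood ratio, so prior odds = posterior odds ÷ LR.
Posterior odds = 0.757/(1−0.757) = 3.1152. LR = 0.56/0.32 = 1.7500.
Prior odds = 3.1152/1.7500 = 1.7801, so P(S) = 1.7801/(1+1.7801) ≈ 0.64.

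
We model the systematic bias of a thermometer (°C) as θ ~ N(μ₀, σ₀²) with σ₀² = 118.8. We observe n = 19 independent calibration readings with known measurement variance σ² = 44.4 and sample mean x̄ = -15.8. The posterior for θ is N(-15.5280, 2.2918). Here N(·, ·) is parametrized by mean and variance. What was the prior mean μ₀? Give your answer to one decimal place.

The posterior mean is a precision-weighted average: μ_n = (τ₀μ₀ + τ_data·x̄)/(τ₀+τ_data), with τ₀=1/σ₀² and τ_data=n/σ².
Here τ₀ = 1/118.8 = 0.008418 and τ_data = 19/44.4 = 0.427928, so τ_n = 0.436346.
Rearranging for μ₀: μ₀ = (μ_n·τ_n − τ_data·x̄)/τ₀ = (-15.5280·0.436346 − 0.427928·-15.8) / 0.008418 = -0.014318/0.008418 ≈ -1.7.

μ₀ = -1.7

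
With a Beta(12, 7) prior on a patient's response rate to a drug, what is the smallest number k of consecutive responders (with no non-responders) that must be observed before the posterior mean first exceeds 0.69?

k = 4

After k responders and 0 non-responders the posterior is Beta(12+k, 7), with mean (12+k)/(12+7+k).
Set (12+k)/(19+k) > 0.69 and solve: k > (0.69·19 − 12)/(1 − 0.69) = 3.581.
The smallest integer exceeding 3.581 is 4.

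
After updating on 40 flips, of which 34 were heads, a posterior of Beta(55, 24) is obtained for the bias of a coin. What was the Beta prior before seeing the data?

Beta(21, 18)

Under Beta–binomial conjugacy the posterior parameters are (α+s, β+f).
So α = 55 − 34 = 21 and β = 24 − 6 = 18.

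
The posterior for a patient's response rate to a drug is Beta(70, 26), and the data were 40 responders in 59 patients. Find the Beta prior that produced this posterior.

Beta is conjugate to the binomial likelihood: posterior = Beta(α+s, β+f).
Subtract the data counts: 70−40=30, 26−19=7.

Beta(30, 7)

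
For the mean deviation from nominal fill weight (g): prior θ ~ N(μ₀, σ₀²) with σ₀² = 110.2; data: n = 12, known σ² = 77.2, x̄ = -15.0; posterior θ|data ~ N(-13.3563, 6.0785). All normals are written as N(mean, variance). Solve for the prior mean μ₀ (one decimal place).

With known observation variance, the Normal–Normal posterior has precision τ_n = τ₀ + n/σ² and mean μ_n = (τ₀μ₀ + (n/σ²)x̄)/τ_n.
Here τ₀ = 1/110.2 = 0.009074 and τ_data = 12/77.2 = 0.155440, so τ_n = 0.164514.
Rearranging for μ₀: μ₀ = (μ_n·τ_n − τ_data·x̄)/τ₀ = (-13.3563·0.164514 − 0.155440·-15.0) / 0.009074 = 0.134302/0.009074 ≈ 14.8.

μ₀ = 14.8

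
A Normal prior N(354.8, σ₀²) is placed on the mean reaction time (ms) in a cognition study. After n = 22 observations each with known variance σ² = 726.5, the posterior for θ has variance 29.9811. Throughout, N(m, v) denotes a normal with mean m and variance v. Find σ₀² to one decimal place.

σ₀² = 325.5

Posterior precision equals prior precision plus data precision: 1/σ_n² = 1/σ₀² + n/σ².
So 1/σ₀² = 1/29.9811 − 22/726.5 = 0.033354 − 0.030282 = 0.003072.
Hence σ₀² = 1/0.003072 ≈ 325.5.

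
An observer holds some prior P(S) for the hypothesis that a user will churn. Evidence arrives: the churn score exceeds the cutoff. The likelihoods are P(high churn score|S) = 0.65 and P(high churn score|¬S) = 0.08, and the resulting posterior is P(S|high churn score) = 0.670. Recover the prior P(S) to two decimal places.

P(S) = 0.20

In odds form, posterior odds = prior odds × likelihood ratio, so prior odds = posterior odds ÷ LR.
Posterior odds = 0.670/(1−0.670) = 2.0303. LR = 0.65/0.08 = 8.1250.
Prior odds = 2.0303/8.1250 = 0.2499, so P(S) = 0.2499/(1+0.2499) ≈ 0.20.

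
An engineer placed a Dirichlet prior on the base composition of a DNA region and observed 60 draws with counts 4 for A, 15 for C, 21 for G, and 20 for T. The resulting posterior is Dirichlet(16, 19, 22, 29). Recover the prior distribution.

For a Dirichlet(α) prior with multinomial counts c, the posterior is Dirichlet(α + c) componentwise.
Subtract each count from the matching posterior parameter: 16−4=12, 19−15=4, 22−21=1, 29−20=9.

Dirichlet(12, 4, 1, 9)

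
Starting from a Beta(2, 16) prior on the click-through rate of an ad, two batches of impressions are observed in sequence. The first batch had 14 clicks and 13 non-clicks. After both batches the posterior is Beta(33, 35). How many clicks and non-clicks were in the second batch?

17 clicks and 6 non-clicks

Sequential conjugate updates are equivalent to a single update on the pooled data, so total successes = posterior α − prior α and total failures = posterior β − prior β.
Total across both batches: 33−2=31 clicks, 35−16=19 non-clicks.
Subtract the first batch: 31−14=17 clicks and 19−13=6 non-clicks.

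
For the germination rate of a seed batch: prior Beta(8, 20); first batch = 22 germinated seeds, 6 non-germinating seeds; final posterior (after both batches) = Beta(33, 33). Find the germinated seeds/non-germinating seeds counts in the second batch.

Sequential conjugate updates are equivalent to a single update on the pooled data, so total successes = posterior α − prior α and total failures = posterior β − prior β.
Total across both batches: 33−8=25 germinated seeds, 33−20=13 non-germinating seeds.
Subtract the first batch: 25−22=3 germinated seeds and 13−6=7 non-germinating seeds.

3 germinated seeds and 7 non-germinating seeds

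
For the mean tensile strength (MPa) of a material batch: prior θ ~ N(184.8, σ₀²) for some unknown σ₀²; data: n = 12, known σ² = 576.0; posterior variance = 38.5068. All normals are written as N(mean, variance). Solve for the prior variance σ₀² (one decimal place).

Posterior precision equals prior precision plus data precision: 1/σ_n² = 1/σ₀² + n/σ².
So 1/σ₀² = 1/38.5068 − 12/576.0 = 0.025969 − 0.020833 = 0.005136.
Hence σ₀² = 1/0.005136 ≈ 194.7.

σ₀² = 194.7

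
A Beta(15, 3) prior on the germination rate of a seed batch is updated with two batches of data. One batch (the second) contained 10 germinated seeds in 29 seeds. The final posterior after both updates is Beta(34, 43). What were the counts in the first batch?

9 germinated seeds and 21 non-germinating seeds

Sequential conjugate updates are equivalent to a single update on the pooled data, so total successes = posterior α − prior α and total failures = posterior β − prior β.
Total across both batches: 34−15=19 germinated seeds, 43−3=40 non-germinating seeds.
Subtract the second batch: 19−10=9 germinated seeds and 40−19=21 non-germinating seeds.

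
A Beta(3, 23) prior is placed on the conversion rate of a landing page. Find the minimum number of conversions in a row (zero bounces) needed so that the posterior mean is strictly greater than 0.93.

After k conversions and 0 bounces the posterior is Beta(3+k, 23), with mean (3+k)/(3+23+k).
Set (3+k)/(26+k) > 0.93 and solve: k > (0.93·26 − 3)/(1 − 0.93) = 302.571.
The smallest integer exceeding 302.571 is 303.

k = 303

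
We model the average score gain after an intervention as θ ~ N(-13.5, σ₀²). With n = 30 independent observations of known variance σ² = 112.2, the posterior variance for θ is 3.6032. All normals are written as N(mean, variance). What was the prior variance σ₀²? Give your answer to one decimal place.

For the Normal–Normal model with known σ², precisions add: τ_n = τ₀ + n/σ².
So 1/σ₀² = 1/3.6032 − 30/112.2 = 0.277531 − 0.267380 = 0.010151.
Hence σ₀² = 1/0.010151 ≈ 98.5.

σ₀² = 98.5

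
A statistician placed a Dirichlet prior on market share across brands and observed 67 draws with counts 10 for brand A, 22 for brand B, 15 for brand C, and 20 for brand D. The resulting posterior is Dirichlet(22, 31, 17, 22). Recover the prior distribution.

Dirichlet(12, 9, 2, 2)

For a Dirichlet(α) prior with multinomial counts c, the posterior is Dirichlet(α + c) componentwise.
Subtract each count from the matching posterior parameter: 22−10=12, 31−22=9, 17−15=2, 22−20=2.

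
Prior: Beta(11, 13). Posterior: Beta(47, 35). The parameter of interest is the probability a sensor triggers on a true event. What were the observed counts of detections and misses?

36 detections and 22 misses

A Beta(a, b) prior with s successes and f failures in binomial data gives a Beta(a+s, b+f) posterior.
Match parameters: s=47−11=36, f=35−13=22.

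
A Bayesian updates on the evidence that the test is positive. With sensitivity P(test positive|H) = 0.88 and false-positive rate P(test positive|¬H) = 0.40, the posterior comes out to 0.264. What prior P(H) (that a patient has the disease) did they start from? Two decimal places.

Bayes' rule in odds form gives O(H|E) = O(H)·[P(E|H)/P(E|¬H)], hence O(H) = O(H|E)/LR.
Posterior odds = 0.264/(1−0.264) = 0.3587. LR = 0.88/0.40 = 2.2000.
Prior odds = 0.3587/2.2000 = 0.1630, so P(H) = 0.1630/(1+0.1630) ≈ 0.14.

P(H) = 0.14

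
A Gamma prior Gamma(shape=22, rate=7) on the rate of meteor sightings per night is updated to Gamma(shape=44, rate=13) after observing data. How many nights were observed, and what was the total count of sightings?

n = 6 nights with total 22 sightings

Gamma–Poisson conjugacy: posterior shape = α + Σxᵢ, posterior rate = β + n.
Matching: Σxᵢ = 44 − 22 = 22 and n = 13 − 7 = 6.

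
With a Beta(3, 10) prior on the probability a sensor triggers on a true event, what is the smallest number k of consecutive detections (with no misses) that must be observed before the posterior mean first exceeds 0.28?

After k detections and 0 misses the posterior is Beta(3+k, 10), with mean (3+k)/(3+10+k).
Set (3+k)/(13+k) > 0.28 and solve: k > (0.28·13 − 3)/(1 − 0.28) = 0.889.
The smallest integer exceeding 0.889 is 1, and checking k=1: (4)/(14) = 0.2857 > 0.28.

k = 1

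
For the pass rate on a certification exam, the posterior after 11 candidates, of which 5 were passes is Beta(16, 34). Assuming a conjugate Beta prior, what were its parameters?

Beta(11, 28)

Under Beta–binomial conjugacy the posterior parameters are (a+s, b+f).
So a = 16 − 5 = 11 and b = 34 − 6 = 28.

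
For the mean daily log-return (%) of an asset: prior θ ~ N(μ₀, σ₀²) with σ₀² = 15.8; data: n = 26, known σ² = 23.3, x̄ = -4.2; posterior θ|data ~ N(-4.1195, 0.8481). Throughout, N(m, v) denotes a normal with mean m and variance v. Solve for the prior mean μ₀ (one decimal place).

μ₀ = -2.7

With known observation variance, the Normal–Normal posterior has precision τ_n = τ₀ + n/σ² and mean μ_n = (τ₀μ₀ + (n/σ²)x̄)/τ_n.
Here τ₀ = 1/15.8 = 0.063291 and τ_data = 26/23.3 = 1.115880, so τ_n = 1.179171.
Rearranging for μ₀: μ₀ = (μ_n·τ_n − τ_data·x̄)/τ₀ = (-4.1195·1.179171 − 1.115880·-4.2) / 0.063291 = -0.170899/0.063291 ≈ -2.7.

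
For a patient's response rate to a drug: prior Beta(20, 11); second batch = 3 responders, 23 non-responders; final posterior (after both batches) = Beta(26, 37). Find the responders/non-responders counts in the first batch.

3 responders and 3 non-responders

Because Beta–binomial updating is additive in the counts, the combined data contributed (α_post−α_prior, β_post−β_prior) successes and failures.
Total across both batches: 26−20=6 responders, 37−11=26 non-responders.
Subtract the second batch: 6−3=3 responders and 26−23=3 non-responders.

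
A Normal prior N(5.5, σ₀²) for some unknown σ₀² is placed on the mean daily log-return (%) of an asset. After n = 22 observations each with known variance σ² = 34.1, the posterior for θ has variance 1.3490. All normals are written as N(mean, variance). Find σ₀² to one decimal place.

σ₀² = 10.4

Posterior precision equals prior precision plus data precision: 1/σ_n² = 1/σ₀² + n/σ².
So 1/σ₀² = 1/1.3490 − 22/34.1 = 0.741290 − 0.645161 = 0.096129.
Hence σ₀² = 1/0.096129 ≈ 10.4.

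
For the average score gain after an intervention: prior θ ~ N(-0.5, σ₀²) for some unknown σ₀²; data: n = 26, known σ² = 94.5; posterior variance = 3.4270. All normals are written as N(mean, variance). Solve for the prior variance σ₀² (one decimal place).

σ₀² = 60.0

For the Normal–Normal model with known σ², precisions add: τ_n = τ₀ + n/σ².
So 1/σ₀² = 1/3.4270 − 26/94.5 = 0.291800 − 0.275132 = 0.016668.
Hence σ₀² = 1/0.016668 ≈ 60.0.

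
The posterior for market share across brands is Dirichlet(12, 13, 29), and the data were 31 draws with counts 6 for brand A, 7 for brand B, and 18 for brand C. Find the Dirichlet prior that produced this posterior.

Dirichlet(6, 6, 11)

For a Dirichlet(α) prior with multinomial counts c, the posterior is Dirichlet(α + c) componentwise.
Subtract each count from the matching posterior parameter: 12−6=6, 13−7=6, 29−18=11.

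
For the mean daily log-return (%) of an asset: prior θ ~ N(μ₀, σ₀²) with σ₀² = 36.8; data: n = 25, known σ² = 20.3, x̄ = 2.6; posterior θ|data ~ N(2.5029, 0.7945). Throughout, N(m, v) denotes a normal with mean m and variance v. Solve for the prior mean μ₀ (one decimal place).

μ₀ = -1.9

With known observation variance, the Normal–Normal posterior has precision τ_n = τ₀ + n/σ² and mean μ_n = (τ₀μ₀ + (n/σ²)x̄)/τ_n.
Here τ₀ = 1/36.8 = 0.027174 and τ_data = 25/20.3 = 1.231527, so τ_n = 1.258701.
Rearranging for μ₀: μ₀ = (μ_n·τ_n − τ_data·x̄)/τ₀ = (2.5029·1.258701 − 1.231527·2.6) / 0.027174 = -0.051567/0.027174 ≈ -1.9.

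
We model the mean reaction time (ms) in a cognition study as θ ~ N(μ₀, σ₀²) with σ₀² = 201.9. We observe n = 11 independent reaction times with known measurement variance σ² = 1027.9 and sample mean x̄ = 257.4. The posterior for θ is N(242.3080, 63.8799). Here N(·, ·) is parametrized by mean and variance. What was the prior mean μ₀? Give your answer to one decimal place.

μ₀ = 209.7

The posterior mean is a precision-weighted average: μ_n = (τ₀μ₀ + τ_data·x̄)/(τ₀+τ_data), with τ₀=1/σ₀² and τ_data=n/σ².
Here τ₀ = 1/201.9 = 0.004953 and τ_data = 11/1027.9 = 0.010701, so τ_n = 0.015654.
Rearranging for μ₀: μ₀ = (μ_n·τ_n − τ_data·x̄)/τ₀ = (242.3080·0.015654 − 0.010701·257.4) / 0.004953 = 1.038652/0.004953 ≈ 209.7.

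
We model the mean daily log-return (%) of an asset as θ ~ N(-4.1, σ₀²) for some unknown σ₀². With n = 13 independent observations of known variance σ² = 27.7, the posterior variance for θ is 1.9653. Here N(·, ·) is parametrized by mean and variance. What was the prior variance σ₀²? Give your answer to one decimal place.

For the Normal–Normal model with known σ², precisions add: τ_n = τ₀ + n/σ².
So 1/σ₀² = 1/1.9653 − 13/27.7 = 0.508828 − 0.469314 = 0.039514.
Hence σ₀² = 1/0.039514 ≈ 25.3.

σ₀² = 25.3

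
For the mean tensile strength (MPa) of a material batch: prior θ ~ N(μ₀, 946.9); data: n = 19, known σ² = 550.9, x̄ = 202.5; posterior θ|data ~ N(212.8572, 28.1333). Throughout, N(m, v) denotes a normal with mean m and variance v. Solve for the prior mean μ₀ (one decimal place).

The posterior mean is a precision-weighted average: μ_n = (τ₀μ₀ + τ_data·x̄)/(τ₀+τ_data), with τ₀=1/σ₀² and τ_data=n/σ².
Here τ₀ = 1/946.9 = 0.001056 and τ_data = 19/550.9 = 0.034489, so τ_n = 0.035545.
Rearranging for μ₀: μ₀ = (μ_n·τ_n − τ_data·x̄)/τ₀ = (212.8572·0.035545 − 0.034489·202.5) / 0.001056 = 0.581987/0.001056 ≈ 551.1.

μ₀ = 551.1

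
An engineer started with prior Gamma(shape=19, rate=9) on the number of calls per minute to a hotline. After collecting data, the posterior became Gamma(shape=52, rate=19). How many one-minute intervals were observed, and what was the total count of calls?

A Gamma(α, β) prior (rate parametrization) on a Poisson rate with n observations summing to S gives posterior Gamma(α+S, β+n).
Matching: Σxᵢ = 52 − 19 = 33 and n = 19 − 9 = 10.

n = 10 one-minute intervals with total 33 calls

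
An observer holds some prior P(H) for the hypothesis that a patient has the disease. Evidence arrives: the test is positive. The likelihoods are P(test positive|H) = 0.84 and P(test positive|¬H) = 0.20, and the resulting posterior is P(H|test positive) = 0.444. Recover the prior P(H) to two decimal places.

Bayes' rule in odds form gives O(H|E) = O(H)·[P(E|H)/P(E|¬H)], hence O(H) = O(H|E)/LR.
Posterior odds = 0.444/(1−0.444) = 0.7986. LR = 0.84/0.20 = 4.2000.
Prior odds = 0.7986/4.2000 = 0.1901, so P(H) = 0.1901/(1+0.1901) ≈ 0.16.

P(H) = 0.16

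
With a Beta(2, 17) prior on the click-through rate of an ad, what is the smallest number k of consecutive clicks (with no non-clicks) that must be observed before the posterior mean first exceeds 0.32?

After k clicks and 0 non-clicks the posterior is Beta(2+k, 17), with mean (2+k)/(2+17+k).
Set (2+k)/(19+k) > 0.32 and solve: k > (0.32·19 − 2)/(1 − 0.32) = 6.000.
The smallest integer exceeding 6.000 is 7, and checking k=7: (9)/(26) = 0.3462 > 0.32.

k = 7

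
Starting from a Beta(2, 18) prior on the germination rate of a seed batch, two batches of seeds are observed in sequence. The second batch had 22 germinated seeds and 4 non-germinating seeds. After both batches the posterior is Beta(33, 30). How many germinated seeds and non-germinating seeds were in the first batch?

9 germinated seeds and 8 non-germinating seeds

Because Beta–binomial updating is additive in the counts, the combined data contributed (α_post−α_prior, β_post−β_prior) successes and failures.
Total across both batches: 33−2=31 germinated seeds, 30−18=12 non-germinating seeds.
Subtract the second batch: 31−22=9 germinated seeds and 12−4=8 non-germinating seeds.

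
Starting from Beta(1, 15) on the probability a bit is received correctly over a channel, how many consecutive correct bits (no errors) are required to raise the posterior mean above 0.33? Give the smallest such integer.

k = 7

After k correct bits and 0 errors the posterior is Beta(1+k, 15), with mean (1+k)/(1+15+k).
Set (1+k)/(16+k) > 0.33 and solve: k > (0.33·16 − 1)/(1 − 0.33) = 6.388.
The smallest integer exceeding 6.388 is 7, and checking k=7: (8)/(23) = 0.3478 > 0.33.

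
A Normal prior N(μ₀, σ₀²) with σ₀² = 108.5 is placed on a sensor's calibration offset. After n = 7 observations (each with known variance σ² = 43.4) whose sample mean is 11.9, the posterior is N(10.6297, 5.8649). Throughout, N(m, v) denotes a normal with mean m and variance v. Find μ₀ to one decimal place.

μ₀ = -11.6

The posterior mean is a precision-weighted average: μ_n = (τ₀μ₀ + τ_data·x̄)/(τ₀+τ_data), with τ₀=1/σ₀² and τ_data=n/σ².
Here τ₀ = 1/108.5 = 0.009217 and τ_data = 7/43.4 = 0.161290, so τ_n = 0.170507.
Rearranging for μ₀: μ₀ = (μ_n·τ_n − τ_data·x̄)/τ₀ = (10.6297·0.170507 − 0.161290·11.9) / 0.009217 = -0.106913/0.009217 ≈ -11.6.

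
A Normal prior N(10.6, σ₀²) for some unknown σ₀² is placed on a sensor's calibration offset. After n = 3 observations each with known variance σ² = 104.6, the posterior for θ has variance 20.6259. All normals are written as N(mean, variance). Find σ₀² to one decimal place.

For the Normal–Normal model with known σ², precisions add: τ_n = τ₀ + n/σ².
So 1/σ₀² = 1/20.6259 − 3/104.6 = 0.048483 − 0.028681 = 0.019802.
Hence σ₀² = 1/0.019802 ≈ 50.5.

σ₀² = 50.5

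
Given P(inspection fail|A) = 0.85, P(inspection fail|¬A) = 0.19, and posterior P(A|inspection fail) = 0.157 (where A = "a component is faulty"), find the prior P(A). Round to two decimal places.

P(A) = 0.04

In odds form, posterior odds = prior odds × likelihood ratio, so prior odds = posterior odds ÷ LR.
Posterior odds = 0.157/(1−0.157) = 0.1862. LR = 0.85/0.19 = 4.4737.
Prior odds = 0.1862/4.4737 = 0.0416, so P(A) = 0.0416/(1+0.0416) ≈ 0.04.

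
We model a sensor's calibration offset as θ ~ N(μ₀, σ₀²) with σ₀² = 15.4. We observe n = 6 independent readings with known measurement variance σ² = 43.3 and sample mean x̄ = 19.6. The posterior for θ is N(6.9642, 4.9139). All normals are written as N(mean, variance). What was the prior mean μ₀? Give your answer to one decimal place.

μ₀ = -20.0

With known observation variance, the Normal–Normal posterior has precision τ_n = τ₀ + n/σ² and mean μ_n = (τ₀μ₀ + (n/σ²)x̄)/τ_n.
Here τ₀ = 1/15.4 = 0.064935 and τ_data = 6/43.3 = 0.138568, so τ_n = 0.203503.
Rearranging for μ₀: μ₀ = (μ_n·τ_n − τ_data·x̄)/τ₀ = (6.9642·0.203503 − 0.138568·19.6) / 0.064935 = -1.298697/0.064935 ≈ -20.0.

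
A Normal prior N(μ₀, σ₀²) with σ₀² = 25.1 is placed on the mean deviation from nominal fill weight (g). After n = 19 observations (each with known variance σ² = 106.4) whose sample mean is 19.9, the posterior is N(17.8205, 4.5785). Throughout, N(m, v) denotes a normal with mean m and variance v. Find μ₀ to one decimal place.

μ₀ = 8.5

With known observation variance, the Normal–Normal posterior has precision τ_n = τ₀ + n/σ² and mean μ_n = (τ₀μ₀ + (n/σ²)x̄)/τ_n.
Here τ₀ = 1/25.1 = 0.039841 and τ_data = 19/106.4 = 0.178571, so τ_n = 0.218412.
Rearranging for μ₀: μ₀ = (μ_n·τ_n − τ_data·x̄)/τ₀ = (17.8205·0.218412 − 0.178571·19.9) / 0.039841 = 0.338648/0.039841 ≈ 8.5.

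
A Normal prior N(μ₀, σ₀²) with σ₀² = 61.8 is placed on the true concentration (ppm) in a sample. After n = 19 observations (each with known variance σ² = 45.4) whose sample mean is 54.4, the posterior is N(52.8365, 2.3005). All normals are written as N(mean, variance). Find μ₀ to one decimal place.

μ₀ = 12.4

The posterior mean is a precision-weighted average: μ_n = (τ₀μ₀ + τ_data·x̄)/(τ₀+τ_data), with τ₀=1/σ₀² and τ_data=n/σ².
Here τ₀ = 1/61.8 = 0.016181 and τ_data = 19/45.4 = 0.418502, so τ_n = 0.434683.
Rearranging for μ₀: μ₀ = (μ_n·τ_n − τ_data·x̄)/τ₀ = (52.8365·0.434683 − 0.418502·54.4) / 0.016181 = 0.200620/0.016181 ≈ 12.4.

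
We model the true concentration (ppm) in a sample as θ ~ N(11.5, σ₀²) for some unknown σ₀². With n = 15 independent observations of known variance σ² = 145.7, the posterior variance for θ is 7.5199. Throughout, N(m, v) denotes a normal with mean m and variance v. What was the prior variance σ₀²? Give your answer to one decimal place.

σ₀² = 33.3

Posterior precision equals prior precision plus data precision: 1/σ_n² = 1/σ₀² + n/σ².
So 1/σ₀² = 1/7.5199 − 15/145.7 = 0.132980 − 0.102951 = 0.030029.
Hence σ₀² = 1/0.030029 ≈ 33.3.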